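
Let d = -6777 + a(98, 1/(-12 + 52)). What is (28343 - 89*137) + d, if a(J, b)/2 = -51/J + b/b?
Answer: 459324/49 ≈ 9374.0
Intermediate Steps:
a(J, b) = 2 - 102/J (a(J, b) = 2*(-51/J + b/b) = 2*(-51/J + 1) = 2*(1 - 51/J) = 2 - 102/J)
d = -332026/49 (d = -6777 + (2 - 102/98) = -6777 + (2 - 102*1/98) = -6777 + (2 - 51/49) = -6777 + 47/49 = -332026/49 ≈ -6776.0)
(28343 - 89*137) + d = (28343 - 89*137) - 332026/49 = (28343 - 12193) - 332026/49 = 16150 - 332026/49 = 459324/49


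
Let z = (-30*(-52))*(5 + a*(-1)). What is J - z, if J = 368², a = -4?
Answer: 121384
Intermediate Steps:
J = 135424
z = 14040 (z = (-30*(-52))*(5 - 4*(-1)) = 1560*(5 + 4) = 1560*9 = 14040)
J - z = 135424 - 1*14040 = 135424 - 14040 = 121384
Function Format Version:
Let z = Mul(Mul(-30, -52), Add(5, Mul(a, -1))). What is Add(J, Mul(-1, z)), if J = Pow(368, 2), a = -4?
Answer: 121384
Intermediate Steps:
J = 135424
z = 14040 (z = Mul(Mul(-30, -52), Add(5, Mul(-4, -1))) = Mul(1560, Add(5, 4)) = Mul(1560, 9) = 14040)
Add(J, Mul(-1, z)) = Add(135424, Mul(-1, 14040)) = Add(135424, -14040) = 121384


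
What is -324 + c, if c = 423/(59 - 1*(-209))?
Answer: -86409/268 ≈ -322.42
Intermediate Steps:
c = 423/268 (c = 423/(59 + 209) = 423/268 ≈ 1.5784)
-324 + c = -324 + 423/268 = -86409/268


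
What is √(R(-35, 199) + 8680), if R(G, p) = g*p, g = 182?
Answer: √44898 ≈ 211.89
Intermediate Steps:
R(G, p) = 182*p
√(R(-35, 199) + 8680) = √(182*199 + 8680) = √(36218 + 8680) = √44898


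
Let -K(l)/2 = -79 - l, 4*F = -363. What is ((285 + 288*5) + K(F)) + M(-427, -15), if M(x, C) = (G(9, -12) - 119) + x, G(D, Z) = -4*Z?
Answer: 2407/2 ≈ 1203.5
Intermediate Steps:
F = -363/4 (F = (¼)*(-363) = -363/4 ≈ -90.750)
K(l) = 158 + 2*l (K(l) = -2*(-79 - l) = 158 + 2*l)
M(x, C) = -71 + x (M(x, C) = (-4*(-12) - 119) + x = (48 - 119) + x = -71 + x)
((285 + 288*5) + K(F)) + M(-427, -15) = ((285 + 288*5) + (158 + 2*(-363/4))) + (-71 - 427) = ((285 + 1440) + (158 - 363/2)) - 498 = (1725 - 47/2) - 498 = 3403/2 - 498 = 2407/2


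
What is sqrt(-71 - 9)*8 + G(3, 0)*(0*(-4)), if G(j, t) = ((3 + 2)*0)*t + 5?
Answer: 32*I*sqrt(5) ≈ 71.554*I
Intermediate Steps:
G(j, t) = 5 (G(j, t) = (5*0)*t + 5 = 0*t + 5 = 0 + 5 = 5)
sqrt(-71 - 9)*8 + G(3, 0)*(0*(-4)) = sqrt(-71 - 9)*8 + 5*(0*(-4)) = sqrt(-80)*8 + 5*0 = (4*I*sqrt(5))*8 + 0 = 32*I*sqrt(5) + 0 = 32*I*sqrt(5)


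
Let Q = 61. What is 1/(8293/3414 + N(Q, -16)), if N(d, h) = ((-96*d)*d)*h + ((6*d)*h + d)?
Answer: 3414/19492790947 ≈ 1.7514e-7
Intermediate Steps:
N(d, h) = d - 96*h*d² + 6*d*h (N(d, h) = (-96*d²)*h + (6*d*h + d) = -96*h*d² + (d + 6*d*h) = d - 96*h*d² + 6*d*h)
1/(8293/3414 + N(Q, -16)) = 1/(8293/3414 + 61*(1 + 6*(-16) - 96*61*(-16))) = 1/(8293*(1/3414) + 61*(1 - 96 + 93696)) = 1/(8293/3414 + 61*93601) = 1/(8293/3414 + 5709661) = 1/(19492790947/3414) = 3414/19492790947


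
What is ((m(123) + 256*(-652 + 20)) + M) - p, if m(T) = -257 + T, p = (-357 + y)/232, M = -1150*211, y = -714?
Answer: -93860561/232 ≈ -4.0457e+5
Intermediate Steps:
M = -242650
p = -1071/232 (p = (-357 - 714)/232 = (1/232)*(-1071) = -1071/232 ≈ -4.6164)
((m(123) + 256*(-652 + 20)) + M) - p = (((-257 + 123) + 256*(-652 + 20)) - 242650) - 1*(-1071/232) = ((-134 + 256*(-632)) - 242650) + 1071/232 = ((-134 - 161792) - 242650) + 1071/232 = (-161926 - 242650) + 1071/232 = -404576 + 1071/232 = -93860561/232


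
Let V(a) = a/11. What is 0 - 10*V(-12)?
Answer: 120/11 ≈ 10.909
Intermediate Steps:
V(a) = a/11 (V(a) = a*(1/11) = a/11)
0 - 10*V(-12) = 0 - 10*(-12)/11 = 0 - 10*(-12/11) = 0 + 120/11 = 120/11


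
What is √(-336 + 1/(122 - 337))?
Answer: I*√15531815/215 ≈ 18.33*I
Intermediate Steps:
√(-336 + 1/(122 - 337)) = √(-336 + 1/(-215)) = √(-336 - 1/215) = √(-72241/215) = I*√15531815/215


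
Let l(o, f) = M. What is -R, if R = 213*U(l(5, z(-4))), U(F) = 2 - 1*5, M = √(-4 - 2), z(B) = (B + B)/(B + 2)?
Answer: 639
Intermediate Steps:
z(B) = 2*B/(2 + B) (z(B) = (2*B)/(2 + B) = 2*B/(2 + B))
M = I*√6 (M = √(-6) = I*√6 ≈ 2.4495*I)
l(o, f) = I*√6
U(F) = -3 (U(F) = 2 - 5 = -3)
R = -639 (R = 213*(-3) = -639)
-R = -1*(-639) = 639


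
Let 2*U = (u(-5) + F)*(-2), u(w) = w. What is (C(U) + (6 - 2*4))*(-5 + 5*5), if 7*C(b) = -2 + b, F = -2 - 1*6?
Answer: -60/7 ≈ -8.5714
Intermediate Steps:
F = -8 (F = -2 - 6 = -8)
U = 13 (U = ((-5 - 8)*(-2))/2 = (-13*(-2))/2 = (½)*26 = 13)
C(b) = -2/7 + b/7 (C(b) = (-2 + b)/7 = -2/7 + b/7)
(C(U) + (6 - 2*4))*(-5 + 5*5) = ((-2/7 + (⅐)*13) + (6 - 2*4))*(-5 + 5*5) = ((-2/7 + 13/7) + (6 - 8))*(-5 + 25) = (11/7 - 2)*20 = -3/7*20 = -60/7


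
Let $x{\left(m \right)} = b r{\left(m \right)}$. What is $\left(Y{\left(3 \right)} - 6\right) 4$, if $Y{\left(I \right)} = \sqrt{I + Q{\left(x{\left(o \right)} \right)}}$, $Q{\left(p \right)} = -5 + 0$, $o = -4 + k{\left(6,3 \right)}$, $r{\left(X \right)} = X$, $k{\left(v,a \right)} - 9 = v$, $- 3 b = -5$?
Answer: $-24 + 4 i \sqrt{2} \approx -24.0 + 5.6569 i$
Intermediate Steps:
$b = \frac{5}{3}$ ($b = \left(- \frac{1}{3}\right) \left(-5\right) = \frac{5}{3} \approx 1.6667$)
$k{\left(v,a \right)} = 9 + v$
$o = 11$ ($o = -4 + \left(9 + 6\right) = -4 + 15 = 11$)
$x{\left(m \right)} = \frac{5 m}{3}$
$Q{\left(p \right)} = -5$
$Y{\left(I \right)} = \sqrt{-5 + I}$ ($Y{\left(I \right)} = \sqrt{I - 5} = \sqrt{-5 + I}$)
$\left(Y{\left(3 \right)} - 6\right) 4 = \left(\sqrt{-5 + 3} - 6\right) 4 = \left(\sqrt{-2} - 6\right) 4 = \left(i \sqrt{2} - 6\right) 4 = \left(-6 + i \sqrt{2}\right) 4 = -24 + 4 i \sqrt{2}$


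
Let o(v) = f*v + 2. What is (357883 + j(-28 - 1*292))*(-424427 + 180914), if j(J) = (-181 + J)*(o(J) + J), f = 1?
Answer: -164985171273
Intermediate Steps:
o(v) = 2 + v (o(v) = 1*v + 2 = v + 2 = 2 + v)
j(J) = (-181 + J)*(2 + 2*J) (j(J) = (-181 + J)*((2 + J) + J) = (-181 + J)*(2 + 2*J))
(357883 + j(-28 - 1*292))*(-424427 + 180914) = (357883 + (-362 - 360*(-28 - 1*292) + 2*(-28 - 1*292)²))*(-424427 + 180914) = (357883 + (-362 - 360*(-28 - 292) + 2*(-28 - 292)²))*(-243513) = (357883 + (-362 - 360*(-320) + 2*(-320)²))*(-243513) = (357883 + (-362 + 115200 + 2*102400))*(-243513) = (357883 + (-362 + 115200 + 204800))*(-243513) = (357883 + 319638)*(-243513) = 677521*(-243513) = -164985171273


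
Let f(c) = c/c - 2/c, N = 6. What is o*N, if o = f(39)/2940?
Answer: 37/19110 ≈ 0.0019362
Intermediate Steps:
f(c) = 1 - 2/c
o = 37/114660 (o = ((-2 + 39)/39)/2940 = ((1/39)*37)*(1/2940) = (37/39)*(1/2940) = 37/114660 ≈ 0.00032269)
o*N = (37/114660)*6 = 37/19110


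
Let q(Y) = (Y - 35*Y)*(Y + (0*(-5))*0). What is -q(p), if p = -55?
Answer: 102850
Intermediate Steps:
q(Y) = -34*Y² (q(Y) = (-34*Y)*(Y + 0*0) = (-34*Y)*(Y + 0) = (-34*Y)*Y = -34*Y²)
-q(p) = -(-34)*(-55)² = -(-34)*3025 = -1*(-102850) = 102850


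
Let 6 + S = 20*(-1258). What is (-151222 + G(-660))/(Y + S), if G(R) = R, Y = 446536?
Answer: -75941/210685 ≈ -0.36045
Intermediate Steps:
S = -25166 (S = -6 + 20*(-1258) = -6 - 25160 = -25166)
(-151222 + G(-660))/(Y + S) = (-151222 - 660)/(446536 - 25166) = -151882/421370 = -151882*1/421370 = -75941/210685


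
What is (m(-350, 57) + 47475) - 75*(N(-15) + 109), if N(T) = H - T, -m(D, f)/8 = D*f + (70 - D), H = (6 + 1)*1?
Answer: 193890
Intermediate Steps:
H = 7 (H = 7*1 = 7)
m(D, f) = -560 + 8*D - 8*D*f (m(D, f) = -8*(D*f + (70 - D)) = -8*(70 - D + D*f) = -560 + 8*D - 8*D*f)
N(T) = 7 - T
(m(-350, 57) + 47475) - 75*(N(-15) + 109) = ((-560 + 8*(-350) - 8*(-350)*57) + 47475) - 75*((7 - 1*(-15)) + 109) = ((-560 - 2800 + 159600) + 47475) - 75*((7 + 15) + 109) = (156240 + 47475) - 75*(22 + 109) = 203715 - 75*131 = 203715 - 9825 = 193890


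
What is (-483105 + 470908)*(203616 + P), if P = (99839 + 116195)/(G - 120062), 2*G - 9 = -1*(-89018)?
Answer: -375244787140748/151097 ≈ -2.4835e+9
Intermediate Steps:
G = 89027/2 (G = 9/2 + (-1*(-89018))/2 = 9/2 + (1/2)*89018 = 9/2 + 44509 = 89027/2 ≈ 44514.)
P = -432068/151097 (P = (99839 + 116195)/(89027/2 - 120062) = 216034/(-151097/2) = 216034*(-2/151097) = -432068/151097 ≈ -2.8595)
(-483105 + 470908)*(203616 + P) = (-483105 + 470908)*(203616 - 432068/151097) = -12197*30765334684/151097 = -375244787140748/151097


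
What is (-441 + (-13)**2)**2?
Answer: 73984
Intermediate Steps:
(-441 + (-13)**2)**2 = (-441 + 169)**2 = (-272)**2 = 73984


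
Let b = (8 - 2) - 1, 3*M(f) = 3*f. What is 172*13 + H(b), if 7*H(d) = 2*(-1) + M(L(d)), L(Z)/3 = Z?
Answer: 15665/7 ≈ 2237.9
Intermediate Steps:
L(Z) = 3*Z
M(f) = f (M(f) = (3*f)/3 = f)
b = 5 (b = 6 - 1 = 5)
H(d) = -2/7 + 3*d/7 (H(d) = (2*(-1) + 3*d)/7 = (-2 + 3*d)/7 = -2/7 + 3*d/7)
172*13 + H(b) = 172*13 + (-2/7 + (3/7)*5) = 2236 + (-2/7 + 15/7) = 2236 + 13/7 = 15665/7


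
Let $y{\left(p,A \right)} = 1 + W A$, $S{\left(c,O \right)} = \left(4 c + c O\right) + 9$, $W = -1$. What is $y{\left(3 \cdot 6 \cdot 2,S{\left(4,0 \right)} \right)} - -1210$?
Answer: $1186$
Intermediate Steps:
$S{\left(c,O \right)} = 9 + 4 c + O c$ ($S{\left(c,O \right)} = \left(4 c + O c\right) + 9 = 9 + 4 c + O c$)
$y{\left(p,A \right)} = 1 - A$
$y{\left(3 \cdot 6 \cdot 2,S{\left(4,0 \right)} \right)} - -1210 = \left(1 - \left(9 + 4 \cdot 4 + 0 \cdot 4\right)\right) - -1210 = \left(1 - \left(9 + 16 + 0\right)\right) + 1210 = \left(1 - 25\right) + 1210 = -24 + 1210 = 1186$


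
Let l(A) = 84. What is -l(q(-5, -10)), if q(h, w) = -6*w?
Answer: -84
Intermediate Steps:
-l(q(-5, -10)) = -1*84 = -84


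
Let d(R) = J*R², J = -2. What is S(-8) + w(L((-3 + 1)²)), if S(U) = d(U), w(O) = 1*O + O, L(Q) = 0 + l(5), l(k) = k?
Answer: -118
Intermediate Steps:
L(Q) = 5 (L(Q) = 0 + 5 = 5)
w(O) = 2*O (w(O) = O + O = 2*O)
d(R) = -2*R²
S(U) = -2*U²
S(-8) + w(L((-3 + 1)²)) = -2*(-8)² + 2*5 = -2*64 + 10 = -128 + 10 = -118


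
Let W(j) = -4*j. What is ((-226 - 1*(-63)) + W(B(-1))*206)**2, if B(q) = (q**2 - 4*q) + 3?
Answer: 45630025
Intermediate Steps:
B(q) = 3 + q**2 - 4*q
((-226 - 1*(-63)) + W(B(-1))*206)**2 = ((-226 - 1*(-63)) - 4*(3 + (-1)**2 - 4*(-1))*206)**2 = ((-226 + 63) - 4*(3 + 1 + 4)*206)**2 = (-163 - 4*8*206)**2 = (-163 - 32*206)**2 = (-163 - 6592)**2 = (-6755)**2 = 45630025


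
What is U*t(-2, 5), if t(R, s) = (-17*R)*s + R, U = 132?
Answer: 22176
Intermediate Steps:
t(R, s) = R - 17*R*s (t(R, s) = -17*R*s + R = R - 17*R*s)
U*t(-2, 5) = 132*(-2*(1 - 17*5)) = 132*(-2*(1 - 85)) = 132*(-2*(-84)) = 132*168 = 22176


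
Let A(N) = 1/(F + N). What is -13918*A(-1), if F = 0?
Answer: 13918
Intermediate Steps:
A(N) = 1/N (A(N) = 1/(0 + N) = 1/N)
-13918*A(-1) = -13918/(-1) = -13918*(-1) = 13918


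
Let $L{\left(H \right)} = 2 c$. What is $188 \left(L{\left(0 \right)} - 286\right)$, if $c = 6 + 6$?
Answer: $-49256$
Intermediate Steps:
$c = 12$
$L{\left(H \right)} = 24$ ($L{\left(H \right)} = 2 \cdot 12 = 24$)
$188 \left(L{\left(0 \right)} - 286\right) = 188 \left(24 - 286\right) = 188 \left(-262\right) = -49256$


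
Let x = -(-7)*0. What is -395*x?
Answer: 0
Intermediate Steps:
x = 0 (x = -7*0 = 0)
-395*x = -395*0 = 0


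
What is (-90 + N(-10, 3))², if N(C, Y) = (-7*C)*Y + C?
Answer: 12100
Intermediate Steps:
N(C, Y) = C - 7*C*Y (N(C, Y) = -7*C*Y + C = C - 7*C*Y)
(-90 + N(-10, 3))² = (-90 - 10*(1 - 7*3))² = (-90 - 10*(1 - 21))² = (-90 - 10*(-20))² = (-90 + 200)² = 110² = 12100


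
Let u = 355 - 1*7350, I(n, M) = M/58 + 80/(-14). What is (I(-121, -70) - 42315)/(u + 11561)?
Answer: -4295675/463449 ≈ -9.2689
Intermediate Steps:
I(n, M) = -40/7 + M/58 (I(n, M) = M*(1/58) + 80*(-1/14) = M/58 - 40/7 = -40/7 + M/58)
u = -6995 (u = 355 - 7350 = -6995)
(I(-121, -70) - 42315)/(u + 11561) = ((-40/7 + (1/58)*(-70)) - 42315)/(-6995 + 11561) = ((-40/7 - 35/29) - 42315)/4566 = (-1405/203 - 42315)*(1/4566) = -8591350/203*1/4566 = -4295675/463449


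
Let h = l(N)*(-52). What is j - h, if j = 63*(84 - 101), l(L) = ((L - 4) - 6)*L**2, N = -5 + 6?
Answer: -1539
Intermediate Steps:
N = 1
l(L) = L**2*(-10 + L) (l(L) = ((-4 + L) - 6)*L**2 = (-10 + L)*L**2 = L**2*(-10 + L))
j = -1071 (j = 63*(-17) = -1071)
h = 468 (h = (1**2*(-10 + 1))*(-52) = (1*(-9))*(-52) = -9*(-52) = 468)
j - h = -1071 - 1*468 = -1071 - 468 = -1539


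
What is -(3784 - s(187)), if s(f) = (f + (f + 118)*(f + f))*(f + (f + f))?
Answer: 64094393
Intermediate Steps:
s(f) = 3*f*(f + 2*f*(118 + f)) (s(f) = (f + (118 + f)*(2*f))*(f + 2*f) = (f + 2*f*(118 + f))*(3*f) = 3*f*(f + 2*f*(118 + f)))
-(3784 - s(187)) = -(3784 - 187²*(711 + 6*187)) = -(3784 - 34969*(711 + 1122)) = -(3784 - 34969*1833) = -(3784 - 1*64098177) = -(3784 - 64098177) = -1*(-64094393) = 64094393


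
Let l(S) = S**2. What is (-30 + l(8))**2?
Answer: 1156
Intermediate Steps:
(-30 + l(8))**2 = (-30 + 8**2)**2 = (-30 + 64)**2 = 34**2 = 1156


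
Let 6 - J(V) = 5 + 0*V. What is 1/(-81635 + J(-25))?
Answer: -1/81634 ≈ -1.2250e-5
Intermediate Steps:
J(V) = 1 (J(V) = 6 - (5 + 0*V) = 6 - (5 + 0) = 6 - 1*5 = 6 - 5 = 1)
1/(-81635 + J(-25)) = 1/(-81635 + 1) = 1/(-81634) = -1/81634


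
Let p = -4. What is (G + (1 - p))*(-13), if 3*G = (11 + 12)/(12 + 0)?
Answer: -2639/36 ≈ -73.306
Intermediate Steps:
G = 23/36 (G = ((11 + 12)/(12 + 0))/3 = (23/12)/3 = (23*(1/12))/3 = (⅓)*(23/12) = 23/36 ≈ 0.63889)
(G + (1 - p))*(-13) = (23/36 + (1 - 1*(-4)))*(-13) = (23/36 + (1 + 4))*(-13) = (23/36 + 5)*(-13) = (203/36)*(-13) = -2639/36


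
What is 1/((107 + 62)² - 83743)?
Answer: -1/55182 ≈ -1.8122e-5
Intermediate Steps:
1/((107 + 62)² - 83743) = 1/(169² - 83743) = 1/(28561 - 83743) = 1/(-55182) = -1/55182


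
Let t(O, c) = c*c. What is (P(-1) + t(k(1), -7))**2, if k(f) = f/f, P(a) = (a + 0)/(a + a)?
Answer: 9801/4 ≈ 2450.3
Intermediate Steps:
P(a) = 1/2 (P(a) = a/((2*a)) = a*(1/(2*a)) = 1/2)
k(f) = 1
t(O, c) = c**2
(P(-1) + t(k(1), -7))**2 = (1/2 + (-7)**2)**2 = (1/2 + 49)**2 = (99/2)**2 = 9801/4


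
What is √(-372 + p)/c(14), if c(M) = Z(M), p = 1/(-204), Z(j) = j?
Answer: I*√3870339/1428 ≈ 1.3777*I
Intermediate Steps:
p = -1/204 ≈ -0.0049020
c(M) = M
√(-372 + p)/c(14) = √(-372 - 1/204)/14 = √(-75889/204)*(1/14) = (I*√3870339/102)*(1/14) = I*√3870339/1428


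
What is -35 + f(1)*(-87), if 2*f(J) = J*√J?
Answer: -157/2 ≈ -78.500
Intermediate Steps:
f(J) = J^(3/2)/2 (f(J) = (J*√J)/2 = J^(3/2)/2)
-35 + f(1)*(-87) = -35 + (1^(3/2)/2)*(-87) = -35 + ((½)*1)*(-87) = -35 + (½)*(-87) = -35 - 87/2 = -157/2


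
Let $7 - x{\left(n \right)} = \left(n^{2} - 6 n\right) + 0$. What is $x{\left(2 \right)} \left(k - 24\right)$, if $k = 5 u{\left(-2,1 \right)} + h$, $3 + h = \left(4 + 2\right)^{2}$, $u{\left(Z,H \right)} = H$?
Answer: $210$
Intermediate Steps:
$x{\left(n \right)} = 7 - n^{2} + 6 n$ ($x{\left(n \right)} = 7 - \left(\left(n^{2} - 6 n\right) + 0\right) = 7 - \left(n^{2} - 6 n\right) = 7 - n^{2} + 6 n$)
$h = 33$ ($h = -3 + \left(4 + 2\right)^{2} = -3 + 6^{2} = -3 + 36 = 33$)
$k = 38$ ($k = 5 \cdot 1 + 33 = 5 + 33 = 38$)
$x{\left(2 \right)} \left(k - 24\right) = \left(7 - 2^{2} + 6 \cdot 2\right) \left(38 - 24\right) = \left(7 - 4 + 12\right) 14 = 15 \cdot 14 = 210$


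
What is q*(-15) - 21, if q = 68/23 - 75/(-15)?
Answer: -3228/23 ≈ -140.35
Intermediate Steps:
q = 183/23 (q = 68*(1/23) - 75*(-1/15) = 68/23 + 5 = 183/23 ≈ 7.9565)
q*(-15) - 21 = (183/23)*(-15) - 21 = -2745/23 - 21 = -3228/23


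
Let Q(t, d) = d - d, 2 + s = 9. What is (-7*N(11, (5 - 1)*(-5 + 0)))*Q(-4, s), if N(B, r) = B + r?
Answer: 0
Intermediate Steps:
s = 7 (s = -2 + 9 = 7)
Q(t, d) = 0
(-7*N(11, (5 - 1)*(-5 + 0)))*Q(-4, s) = -7*(11 + (5 - 1)*(-5 + 0))*0 = -7*(11 + 4*(-5))*0 = -7*(11 - 20)*0 = -7*(-9)*0 = 63*0 = 0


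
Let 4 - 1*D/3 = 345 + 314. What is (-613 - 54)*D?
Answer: 1310655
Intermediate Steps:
D = -1965 (D = 12 - 3*(345 + 314) = 12 - 3*659 = 12 - 1977 = -1965)
(-613 - 54)*D = (-613 - 54)*(-1965) = -667*(-1965) = 1310655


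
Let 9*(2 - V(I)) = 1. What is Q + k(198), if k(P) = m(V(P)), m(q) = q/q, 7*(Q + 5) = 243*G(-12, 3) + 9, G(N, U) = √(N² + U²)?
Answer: -19/7 + 729*√17/7 ≈ 426.68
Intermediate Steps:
V(I) = 17/9 (V(I) = 2 - ⅑*1 = 2 - ⅑ = 17/9)
Q = -26/7 + 729*√17/7 (Q = -5 + (243*√((-12)² + 3²) + 9)/7 = -5 + (243*√(144 + 9) + 9)/7 = -5 + (243*√153 + 9)/7 = -5 + (243*(3*√17) + 9)/7 = -5 + (729*√17 + 9)/7 = -5 + (9 + 729*√17)/7 = -5 + (9/7 + 729*√17/7) = -26/7 + 729*√17/7 ≈ 425.68)
m(q) = 1
k(P) = 1
Q + k(198) = (-26/7 + 729*√17/7) + 1 = -19/7 + 729*√17/7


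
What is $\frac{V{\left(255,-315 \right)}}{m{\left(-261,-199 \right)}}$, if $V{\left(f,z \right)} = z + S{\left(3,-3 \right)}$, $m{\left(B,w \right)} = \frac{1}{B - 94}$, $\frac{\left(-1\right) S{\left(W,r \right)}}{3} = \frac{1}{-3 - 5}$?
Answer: $\frac{893535}{8} \approx 1.1169 \cdot 10^{5}$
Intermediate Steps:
$S{\left(W,r \right)} = \frac{3}{8}$ ($S{\left(W,r \right)} = - \frac{3}{-3 - 5} = - \frac{3}{-8} = \left(-3\right) \left(- \frac{1}{8}\right) = \frac{3}{8}$)
$m{\left(B,w \right)} = \frac{1}{-94 + B}$
$V{\left(f,z \right)} = \frac{3}{8} + z$ ($V{\left(f,z \right)} = z + \frac{3}{8} = \frac{3}{8} + z$)
$\frac{V{\left(255,-315 \right)}}{m{\left(-261,-199 \right)}} = \frac{\frac{3}{8} - 315}{\frac{1}{-94 - 261}} = - \frac{2517}{8 \frac{1}{-355}} = - \frac{2517}{8 \left(- \frac{1}{355}\right)} = \left(- \frac{2517}{8}\right) \left(-355\right) = \frac{893535}{8}$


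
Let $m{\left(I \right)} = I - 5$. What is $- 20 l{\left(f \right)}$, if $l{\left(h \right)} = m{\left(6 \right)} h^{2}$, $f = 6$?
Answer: $-720$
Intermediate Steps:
$m{\left(I \right)} = -5 + I$
$l{\left(h \right)} = h^{2}$ ($l{\left(h \right)} = \left(-5 + 6\right) h^{2} = 1 h^{2} = h^{2}$)
$- 20 l{\left(f \right)} = - 20 \cdot 6^{2} = \left(-20\right) 36 = -720$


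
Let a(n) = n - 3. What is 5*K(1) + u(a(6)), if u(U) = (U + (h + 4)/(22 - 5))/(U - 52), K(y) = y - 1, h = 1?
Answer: -8/119 ≈ -0.067227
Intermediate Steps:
a(n) = -3 + n
K(y) = -1 + y
u(U) = (5/17 + U)/(-52 + U) (u(U) = (U + (1 + 4)/(22 - 5))/(U - 52) = (U + 5/17)/(-52 + U) = (5/17 + U)/(-52 + U))
5*K(1) + u(a(6)) = 5*(-1 + 1) + (5/17 + (-3 + 6))/(-52 + (-3 + 6)) = 5*0 + (5/17 + 3)/(-52 + 3) = 0 + (56/17)/(-49) = 0 - 1/49*56/17 = 0 - 8/119 = -8/119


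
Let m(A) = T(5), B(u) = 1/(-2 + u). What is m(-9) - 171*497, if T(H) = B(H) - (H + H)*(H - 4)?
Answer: -254990/3 ≈ -84997.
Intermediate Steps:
T(H) = 1/(-2 + H) - 2*H*(-4 + H) (T(H) = 1/(-2 + H) - (H + H)*(H - 4) = 1/(-2 + H) - 2*H*(-4 + H))
m(A) = -29/3 (m(A) = (1 + 2*5*(-2 + 5)*(4 - 1*5))/(-2 + 5) = (1 + 2*5*3*(4 - 5))/3 = (1 + 2*5*3*(-1))/3 = (1 - 30)/3 = (⅓)*(-29) = -29/3)
m(-9) - 171*497 = -29/3 - 171*497 = -29/3 - 84987 = -254990/3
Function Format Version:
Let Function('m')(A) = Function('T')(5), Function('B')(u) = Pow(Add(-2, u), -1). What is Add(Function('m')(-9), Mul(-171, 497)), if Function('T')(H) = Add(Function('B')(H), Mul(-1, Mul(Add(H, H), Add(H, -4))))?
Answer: Rational(-254990, 3) ≈ -84997.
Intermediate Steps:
Function('T')(H) = Add(Pow(Add(-2, H), -1), Mul(-2, H, Add(-4, H))) (Function('T')(H) = Add(Pow(Add(-2, H), -1), Mul(-1, Mul(Add(H, H), Add(H, -4)))) = Add(Pow(Add(-2, H), -1), Mul(-1, Mul(Mul(2, H), Add(-4, H)))) = Add(Pow(Add(-2, H), -1), Mul(-1, Mul(2, H, Add(-4, H)))) = Add(Pow(Add(-2, H), -1), Mul(-2, H, Add(-4, H))))
Function('m')(A) = Rational(-29, 3) (Function('m')(A) = Mul(Pow(Add(-2, 5), -1), Add(1, Mul(2, 5, Add(-2, 5), Add(4, Mul(-1, 5))))) = Mul(Pow(3, -1), Add(1, Mul(2, 5, 3, Add(4, -5)))) = Mul(Rational(1, 3), Add(1, Mul(2, 5, 3, -1))) = Mul(Rational(1, 3), Add(1, -30)) = Mul(Rational(1, 3), -29) = Rational(-29, 3))
Add(Function('m')(-9), Mul(-171, 497)) = Add(Rational(-29, 3), Mul(-171, 497)) = Add(Rational(-29, 3), -84987) = Rational(-254990, 3)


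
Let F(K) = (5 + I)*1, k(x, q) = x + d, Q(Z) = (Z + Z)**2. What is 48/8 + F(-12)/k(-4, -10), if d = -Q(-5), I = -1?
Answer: 155/26 ≈ 5.9615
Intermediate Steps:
Q(Z) = 4*Z**2 (Q(Z) = (2*Z)**2 = 4*Z**2)
d = -100 (d = -4*(-5)**2 = -4*25 = -1*100 = -100)
k(x, q) = -100 + x (k(x, q) = x - 100 = -100 + x)
F(K) = 4 (F(K) = (5 - 1)*1 = 4*1 = 4)
48/8 + F(-12)/k(-4, -10) = 48/8 + 4/(-100 - 4) = 48*(1/8) + 4/(-104) = 6 + 4*(-1/104) = 6 - 1/26 = 155/26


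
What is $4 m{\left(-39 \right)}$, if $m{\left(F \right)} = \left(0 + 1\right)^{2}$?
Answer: $4$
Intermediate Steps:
$m{\left(F \right)} = 1$ ($m{\left(F \right)} = 1^{2} = 1$)
$4 m{\left(-39 \right)} = 4 \cdot 1 = 4$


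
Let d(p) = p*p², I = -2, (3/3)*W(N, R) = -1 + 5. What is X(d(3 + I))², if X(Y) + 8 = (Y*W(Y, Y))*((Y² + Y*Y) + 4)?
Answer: 256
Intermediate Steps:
W(N, R) = 4 (W(N, R) = -1 + 5 = 4)
d(p) = p³
X(Y) = -8 + 4*Y*(4 + 2*Y²) (X(Y) = -8 + (Y*4)*((Y² + Y*Y) + 4) = -8 + (4*Y)*((Y² + Y²) + 4) = -8 + (4*Y)*(2*Y² + 4) = -8 + (4*Y)*(4 + 2*Y²) = -8 + 4*Y*(4 + 2*Y²))
X(d(3 + I))² = (-8 + 8*((3 - 2)³)³ + 16*(3 - 2)³)² = (-8 + 8*(1³)³ + 16*1³)² = (-8 + 8*1³ + 16*1)² = (-8 + 8*1 + 16)² = (-8 + 8 + 16)² = 16² = 256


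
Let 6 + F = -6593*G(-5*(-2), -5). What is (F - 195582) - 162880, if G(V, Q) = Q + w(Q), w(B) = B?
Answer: -292538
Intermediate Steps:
G(V, Q) = 2*Q (G(V, Q) = Q + Q = 2*Q)
F = 65924 (F = -6 - 13186*(-5) = -6 - 6593*(-10) = -6 + 65930 = 65924)
(F - 195582) - 162880 = (65924 - 195582) - 162880 = -129658 - 162880 = -292538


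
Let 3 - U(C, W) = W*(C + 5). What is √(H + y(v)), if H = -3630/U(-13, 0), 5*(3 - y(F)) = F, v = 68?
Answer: I*√30515/5 ≈ 34.937*I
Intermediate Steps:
y(F) = 3 - F/5
U(C, W) = 3 - W*(5 + C) (U(C, W) = 3 - W*(C + 5) = 3 - W*(5 + C))
H = -1210 (H = -3630/(3 - 5*0 - 1*(-13)*0) = -3630/(3 + 0 + 0) = -3630/3 = -3630*⅓ = -1210)
√(H + y(v)) = √(-1210 + (3 - ⅕*68)) = √(-1210 + (3 - 68/5)) = √(-1210 - 53/5) = √(-6103/5) = I*√30515/5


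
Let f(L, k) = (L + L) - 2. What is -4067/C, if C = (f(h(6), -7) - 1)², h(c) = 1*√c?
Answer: -44737/75 - 16268*√6/75 ≈ -1127.8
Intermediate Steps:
h(c) = √c
f(L, k) = -2 + 2*L (f(L, k) = 2*L - 2 = -2 + 2*L)
C = (-3 + 2*√6)² (C = ((-2 + 2*√6) - 1)² = (-3 + 2*√6)² ≈ 3.6061)
-4067/C = -4067/(33 - 12*√6)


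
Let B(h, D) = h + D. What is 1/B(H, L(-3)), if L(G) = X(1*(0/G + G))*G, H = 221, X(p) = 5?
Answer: 1/206 ≈ 0.0048544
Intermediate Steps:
L(G) = 5*G
B(h, D) = D + h
1/B(H, L(-3)) = 1/(5*(-3) + 221) = 1/(-15 + 221) = 1/206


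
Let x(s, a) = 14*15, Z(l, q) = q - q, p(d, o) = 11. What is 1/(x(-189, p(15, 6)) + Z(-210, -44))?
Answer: 1/210 ≈ 0.0047619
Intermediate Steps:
Z(l, q) = 0
x(s, a) = 210
1/(x(-189, p(15, 6)) + Z(-210, -44)) = 1/(210 + 0) = 1/210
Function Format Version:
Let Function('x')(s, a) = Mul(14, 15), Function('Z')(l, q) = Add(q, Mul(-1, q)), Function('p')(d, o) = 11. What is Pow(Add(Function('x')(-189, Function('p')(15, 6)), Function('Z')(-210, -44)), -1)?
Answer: Rational(1, 210) ≈ 0.0047619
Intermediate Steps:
Function('Z')(l, q) = 0
Function('x')(s, a) = 210
Pow(Add(Function('x')(-189, Function('p')(15, 6)), Function('Z')(-210, -44)), -1) = Pow(Add(210, 0), -1) = Pow(210, -1) = Rational(1, 210)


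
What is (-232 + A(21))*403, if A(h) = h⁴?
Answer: 78282347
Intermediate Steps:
(-232 + A(21))*403 = (-232 + 21⁴)*403 = (-232 + 194481)*403 = 194249*403 = 78282347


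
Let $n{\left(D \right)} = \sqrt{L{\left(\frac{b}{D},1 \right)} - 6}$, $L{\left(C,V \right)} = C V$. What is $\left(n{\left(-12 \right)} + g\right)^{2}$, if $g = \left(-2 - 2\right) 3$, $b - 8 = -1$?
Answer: $\frac{\left(72 - i \sqrt{237}\right)^{2}}{36} \approx 137.42 - 61.579 i$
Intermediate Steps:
$b = 7$ ($b = 8 - 1 = 7$)
$n{\left(D \right)} = \sqrt{-6 + \frac{7}{D}}$ ($n{\left(D \right)} = \sqrt{\frac{7}{D} 1 - 6} = \sqrt{\frac{7}{D} - 6} = \sqrt{-6 + \frac{7}{D}}$)
$g = -12$ ($g = \left(-4\right) 3 = -12$)
$\left(n{\left(-12 \right)} + g\right)^{2} = \left(\sqrt{-6 + \frac{7}{-12}} - 12\right)^{2} = \left(\sqrt{-6 + 7 \left(- \frac{1}{12}\right)} - 12\right)^{2} = \left(\sqrt{-6 - \frac{7}{12}} - 12\right)^{2} = \left(\sqrt{- \frac{79}{12}} - 12\right)^{2} = \left(\frac{i \sqrt{237}}{6} - 12\right)^{2} = \left(-12 + \frac{i \sqrt{237}}{6}\right)^{2}$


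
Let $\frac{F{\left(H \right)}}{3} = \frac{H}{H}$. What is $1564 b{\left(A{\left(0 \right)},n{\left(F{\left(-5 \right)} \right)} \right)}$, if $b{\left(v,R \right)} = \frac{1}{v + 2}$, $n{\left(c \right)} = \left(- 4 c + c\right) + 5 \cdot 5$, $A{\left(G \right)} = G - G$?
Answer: $782$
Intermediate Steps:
$F{\left(H \right)} = 3$ ($F{\left(H \right)} = 3 \frac{H}{H} = 3 \cdot 1 = 3$)
$A{\left(G \right)} = 0$
$n{\left(c \right)} = 25 - 3 c$ ($n{\left(c \right)} = - 3 c + 25 = 25 - 3 c$)
$b{\left(v,R \right)} = \frac{1}{2 + v}$
$1564 b{\left(A{\left(0 \right)},n{\left(F{\left(-5 \right)} \right)} \right)} = \frac{1564}{2 + 0} = \frac{1564}{2} = 1564 \cdot \frac{1}{2} = 782$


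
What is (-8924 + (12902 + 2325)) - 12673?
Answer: -6370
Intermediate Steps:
(-8924 + (12902 + 2325)) - 12673 = (-8924 + 15227) - 12673 = 6303 - 12673 = -6370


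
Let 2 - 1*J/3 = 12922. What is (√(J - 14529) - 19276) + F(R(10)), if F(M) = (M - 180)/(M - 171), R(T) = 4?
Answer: -3218916/167 + 3*I*√5921 ≈ -19275.0 + 230.84*I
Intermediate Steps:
J = -38760 (J = 6 - 3*12922 = 6 - 38766 = -38760)
F(M) = (-180 + M)/(-171 + M)
(√(J - 14529) - 19276) + F(R(10)) = (√(-38760 - 14529) - 19276) + (-180 + 4)/(-171 + 4) = (√(-53289) - 19276) - 176/(-167) = (3*I*√5921 - 19276) - 1/167*(-176) = (-19276 + 3*I*√5921) + 176/167 = -3218916/167 + 3*I*√5921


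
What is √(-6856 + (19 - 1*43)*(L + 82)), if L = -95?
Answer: 4*I*√409 ≈ 80.895*I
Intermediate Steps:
√(-6856 + (19 - 1*43)*(L + 82)) = √(-6856 + (19 - 1*43)*(-95 + 82)) = √(-6856 + (19 - 43)*(-13)) = √(-6856 - 24*(-13)) = √(-6856 + 312) = √(-6544) = 4*I*√409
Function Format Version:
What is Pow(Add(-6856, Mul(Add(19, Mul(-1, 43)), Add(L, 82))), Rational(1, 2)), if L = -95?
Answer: Mul(4, I, Pow(409, Rational(1, 2))) ≈ Mul(80.895, I)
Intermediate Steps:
Pow(Add(-6856, Mul(Add(19, Mul(-1, 43)), Add(L, 82))), Rational(1, 2)) = Pow(Add(-6856, Mul(Add(19, Mul(-1, 43)), Add(-95, 82))), Rational(1, 2)) = Pow(Add(-6856, Mul(Add(19, -43), -13)), Rational(1, 2)) = Pow(Add(-6856, Mul(-24, -13)), Rational(1, 2)) = Pow(Add(-6856, 312), Rational(1, 2)) = Pow(-6544, Rational(1, 2)) = Mul(4, I, Pow(409, Rational(1, 2)))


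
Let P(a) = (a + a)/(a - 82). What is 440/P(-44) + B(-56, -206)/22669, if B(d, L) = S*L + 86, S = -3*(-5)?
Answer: 14278466/22669 ≈ 629.87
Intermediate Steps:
P(a) = 2*a/(-82 + a) (P(a) = (2*a)/(-82 + a) = 2*a/(-82 + a))
S = 15
B(d, L) = 86 + 15*L (B(d, L) = 15*L + 86 = 86 + 15*L)
440/P(-44) + B(-56, -206)/22669 = 440/((2*(-44)/(-82 - 44))) + (86 + 15*(-206))/22669 = 440/((2*(-44)/(-126))) + (86 - 3090)*(1/22669) = 440/((2*(-44)*(-1/126))) - 3004*1/22669 = 440/(44/63) - 3004/22669 = 440*(63/44) - 3004/22669 = 630 - 3004/22669 = 14278466/22669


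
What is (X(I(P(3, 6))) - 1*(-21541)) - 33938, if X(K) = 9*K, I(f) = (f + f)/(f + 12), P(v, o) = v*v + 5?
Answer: -161035/13 ≈ -12387.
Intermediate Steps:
P(v, o) = 5 + v**2 (P(v, o) = v**2 + 5 = 5 + v**2)
I(f) = 2*f/(12 + f) (I(f) = (2*f)/(12 + f) = 2*f/(12 + f))
(X(I(P(3, 6))) - 1*(-21541)) - 33938 = (9*(2*(5 + 3**2)/(12 + (5 + 3**2))) - 1*(-21541)) - 33938 = (9*(2*(5 + 9)/(12 + (5 + 9))) + 21541) - 33938 = (9*(2*14/(12 + 14)) + 21541) - 33938 = (9*(2*14/26) + 21541) - 33938 = (9*(2*14*(1/26)) + 21541) - 33938 = (9*(14/13) + 21541) - 33938 = (126/13 + 21541) - 33938 = 280159/13 - 33938 = -161035/13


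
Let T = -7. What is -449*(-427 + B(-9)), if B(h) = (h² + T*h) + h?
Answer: 131108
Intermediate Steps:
B(h) = h² - 6*h (B(h) = (h² - 7*h) + h = h² - 6*h)
-449*(-427 + B(-9)) = -449*(-427 - 9*(-6 - 9)) = -449*(-427 - 9*(-15)) = -449*(-427 + 135) = -449*(-292) = 131108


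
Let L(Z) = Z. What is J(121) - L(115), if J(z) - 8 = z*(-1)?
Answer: -228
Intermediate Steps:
J(z) = 8 - z (J(z) = 8 + z*(-1) = 8 - z)
J(121) - L(115) = (8 - 1*121) - 1*115 = (8 - 121) - 115 = -113 - 115 = -228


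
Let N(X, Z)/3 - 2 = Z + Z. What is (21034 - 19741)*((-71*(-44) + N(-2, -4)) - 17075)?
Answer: -18061917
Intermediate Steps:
N(X, Z) = 6 + 6*Z (N(X, Z) = 6 + 3*(Z + Z) = 6 + 3*(2*Z) = 6 + 6*Z)
(21034 - 19741)*((-71*(-44) + N(-2, -4)) - 17075) = (21034 - 19741)*((-71*(-44) + (6 + 6*(-4))) - 17075) = 1293*((3124 + (6 - 24)) - 17075) = 1293*((3124 - 18) - 17075) = 1293*(3106 - 17075) = 1293*(-13969) = -18061917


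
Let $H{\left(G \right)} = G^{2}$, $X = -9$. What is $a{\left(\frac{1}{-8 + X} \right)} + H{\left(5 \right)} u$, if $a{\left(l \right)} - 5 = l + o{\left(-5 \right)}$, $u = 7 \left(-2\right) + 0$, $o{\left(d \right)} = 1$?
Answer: $- \frac{5849}{17} \approx -344.06$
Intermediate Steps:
$u = -14$ ($u = -14 + 0 = -14$)
$a{\left(l \right)} = 6 + l$ ($a{\left(l \right)} = 5 + \left(l + 1\right) = 5 + \left(1 + l\right) = 6 + l$)
$a{\left(\frac{1}{-8 + X} \right)} + H{\left(5 \right)} u = \left(6 + \frac{1}{-8 - 9}\right) + 5^{2} \left(-14\right) = \left(6 + \frac{1}{-17}\right) + 25 \left(-14\right) = \left(6 - \frac{1}{17}\right) - 350 = \frac{101}{17} - 350 = - \frac{5849}{17}$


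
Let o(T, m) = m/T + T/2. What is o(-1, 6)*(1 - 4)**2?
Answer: -117/2 ≈ -58.500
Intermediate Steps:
o(T, m) = T/2 + m/T (o(T, m) = m/T + T*(1/2) = m/T + T/2 = T/2 + m/T)
o(-1, 6)*(1 - 4)**2 = ((1/2)*(-1) + 6/(-1))*(1 - 4)**2 = (-1/2 + 6*(-1))*(-3)**2 = (-1/2 - 6)*9 = -13/2*9 = -117/2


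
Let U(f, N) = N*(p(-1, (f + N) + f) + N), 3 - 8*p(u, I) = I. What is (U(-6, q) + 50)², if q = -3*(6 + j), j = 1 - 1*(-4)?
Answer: 885481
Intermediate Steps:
p(u, I) = 3/8 - I/8
j = 5 (j = 1 + 4 = 5)
q = -33 (q = -3*(6 + 5) = -3*11 = -33)
U(f, N) = N*(3/8 - f/4 + 7*N/8) (U(f, N) = N*((3/8 - ((f + N) + f)/8) + N) = N*((3/8 - ((N + f) + f)/8) + N) = N*((3/8 - (N + 2*f)/8) + N) = N*((3/8 + (-f/4 - N/8)) + N) = N*((3/8 - f/4 - N/8) + N) = N*(3/8 - f/4 + 7*N/8))
(U(-6, q) + 50)² = ((⅛)*(-33)*(3 - 2*(-6) + 7*(-33)) + 50)² = ((⅛)*(-33)*(3 + 12 - 231) + 50)² = ((⅛)*(-33)*(-216) + 50)² = (891 + 50)² = 941² = 885481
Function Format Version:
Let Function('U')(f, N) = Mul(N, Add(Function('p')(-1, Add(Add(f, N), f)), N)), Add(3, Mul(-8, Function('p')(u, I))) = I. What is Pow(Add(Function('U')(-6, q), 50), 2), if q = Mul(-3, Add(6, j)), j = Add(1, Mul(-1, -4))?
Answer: 885481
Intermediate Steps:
Function('p')(u, I) = Add(Rational(3, 8), Mul(Rational(-1, 8), I))
j = 5 (j = Add(1, 4) = 5)
q = -33 (q = Mul(-3, Add(6, 5)) = Mul(-3, 11) = -33)
Function('U')(f, N) = Mul(N, Add(Rational(3, 8), Mul(Rational(-1, 4), f), Mul(Rational(7, 8), N))) (Function('U')(f, N) = Mul(N, Add(Add(Rational(3, 8), Mul(Rational(-1, 8), Add(Add(f, N), f))), N)) = Mul(N, Add(Add(Rational(3, 8), Mul(Rational(-1, 8), Add(Add(N, f), f))), N)) = Mul(N, Add(Add(Rational(3, 8), Mul(Rational(-1, 8), Add(N, Mul(2, f)))), N)) = Mul(N, Add(Add(Rational(3, 8), Add(Mul(Rational(-1, 4), f), Mul(Rational(-1, 8), N))), N)) = Mul(N, Add(Add(Rational(3, 8), Mul(Rational(-1, 4), f), Mul(Rational(-1, 8), N)), N)) = Mul(N, Add(Rational(3, 8), Mul(Rational(-1, 4), f), Mul(Rational(7, 8), N))))
Pow(Add(Function('U')(-6, q), 50), 2) = Pow(Add(Mul(Rational(1, 8), -33, Add(3, Mul(-2, -6), Mul(7, -33))), 50), 2) = Pow(Add(Mul(Rational(1, 8), -33, Add(3, 12, -231)), 50), 2) = Pow(Add(Mul(Rational(1, 8), -33, -216), 50), 2) = Pow(Add(891, 50), 2) = Pow(941, 2) = 885481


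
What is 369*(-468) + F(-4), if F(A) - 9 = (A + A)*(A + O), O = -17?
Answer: -172515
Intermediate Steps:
F(A) = 9 + 2*A*(-17 + A) (F(A) = 9 + (A + A)*(A - 17) = 9 + (2*A)*(-17 + A) = 9 + 2*A*(-17 + A))
369*(-468) + F(-4) = 369*(-468) + (9 - 34*(-4) + 2*(-4)²) = -172692 + (9 + 136 + 2*16) = -172692 + (9 + 136 + 32) = -172692 + 177 = -172515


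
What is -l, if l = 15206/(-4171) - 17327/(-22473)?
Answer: 269453521/93734883 ≈ 2.8746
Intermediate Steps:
l = -269453521/93734883 (l = 15206*(-1/4171) - 17327*(-1/22473) = -15206/4171 + 17327/22473 = -269453521/93734883 ≈ -2.8746)
-l = -1*(-269453521/93734883) = 269453521/93734883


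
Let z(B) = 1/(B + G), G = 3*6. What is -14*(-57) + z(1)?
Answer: 15163/19 ≈ 798.05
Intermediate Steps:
G = 18
z(B) = 1/(18 + B) (z(B) = 1/(B + 18) = 1/(18 + B))
-14*(-57) + z(1) = -14*(-57) + 1/(18 + 1) = 798 + 1/19 = 15163/19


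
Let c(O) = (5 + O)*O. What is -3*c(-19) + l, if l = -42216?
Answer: -43014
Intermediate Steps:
c(O) = O*(5 + O)
-3*c(-19) + l = -(-57)*(5 - 19) - 42216 = -(-57)*(-14) - 42216 = -3*266 - 42216 = -798 - 42216 = -43014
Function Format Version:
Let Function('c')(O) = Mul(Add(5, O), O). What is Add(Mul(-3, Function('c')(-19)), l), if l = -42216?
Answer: -43014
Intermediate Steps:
Function('c')(O) = Mul(O, Add(5, O))
Add(Mul(-3, Function('c')(-19)), l) = Add(Mul(-3, Mul(-19, Add(5, -19))), -42216) = Add(Mul(-3, Mul(-19, -14)), -42216) = Add(Mul(-3, 266), -42216) = Add(-798, -42216) = -43014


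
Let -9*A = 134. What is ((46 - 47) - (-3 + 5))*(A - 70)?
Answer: 764/3 ≈ 254.67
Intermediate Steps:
A = -134/9 (A = -⅑*134 = -134/9 ≈ -14.889)
((46 - 47) - (-3 + 5))*(A - 70) = ((46 - 47) - (-3 + 5))*(-134/9 - 70) = (-1 - 1*2)*(-764/9) = (-1 - 2)*(-764/9) = -3*(-764/9) = 764/3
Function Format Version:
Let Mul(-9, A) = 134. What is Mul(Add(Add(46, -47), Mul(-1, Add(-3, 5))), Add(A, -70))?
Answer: Rational(764, 3) ≈ 254.67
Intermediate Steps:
A = Rational(-134, 9) (A = Mul(Rational(-1, 9), 134) = Rational(-134, 9) ≈ -14.889)
Mul(Add(Add(46, -47), Mul(-1, Add(-3, 5))), Add(A, -70)) = Mul(Add(Add(46, -47), Mul(-1, Add(-3, 5))), Add(Rational(-134, 9), -70)) = Mul(Add(-1, Mul(-1, 2)), Rational(-764, 9)) = Mul(Add(-1, -2), Rational(-764, 9)) = Mul(-3, Rational(-764, 9)) = Rational(764, 3)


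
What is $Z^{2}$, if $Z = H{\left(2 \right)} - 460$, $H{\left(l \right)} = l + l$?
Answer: $207936$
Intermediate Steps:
$H{\left(l \right)} = 2 l$
$Z = -456$ ($Z = 2 \cdot 2 - 460 = 4 - 460 = -456$)
$Z^{2} = \left(-456\right)^{2} = 207936$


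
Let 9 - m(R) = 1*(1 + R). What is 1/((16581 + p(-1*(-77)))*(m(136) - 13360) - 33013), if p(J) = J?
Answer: -1/224716117 ≈ -4.4501e-9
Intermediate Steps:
m(R) = 8 - R (m(R) = 9 - (1 + R) = 9 + (-1 - R) = 8 - R)
1/((16581 + p(-1*(-77)))*(m(136) - 13360) - 33013) = 1/((16581 - 1*(-77))*((8 - 1*136) - 13360) - 33013) = 1/((16581 + 77)*((8 - 136) - 13360) - 33013) = 1/(16658*(-128 - 13360) - 33013) = 1/(16658*(-13488) - 33013) = 1/(-224683104 - 33013) = 1/(-224716117) = -1/224716117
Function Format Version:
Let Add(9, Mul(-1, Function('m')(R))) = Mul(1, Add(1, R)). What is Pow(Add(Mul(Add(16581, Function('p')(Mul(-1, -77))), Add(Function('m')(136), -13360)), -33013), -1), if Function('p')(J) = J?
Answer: Rational(-1, 224716117) ≈ -4.4501e-9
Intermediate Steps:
Function('m')(R) = Add(8, Mul(-1, R)) (Function('m')(R) = Add(9, Mul(-1, Mul(1, Add(1, R)))) = Add(9, Mul(-1, Add(1, R))) = Add(9, Add(-1, Mul(-1, R))) = Add(8, Mul(-1, R)))
Pow(Add(Mul(Add(16581, Function('p')(Mul(-1, -77))), Add(Function('m')(136), -13360)), -33013), -1) = Pow(Add(Mul(Add(16581, Mul(-1, -77)), Add(Add(8, Mul(-1, 136)), -13360)), -33013), -1) = Pow(Add(Mul(Add(16581, 77), Add(Add(8, -136), -13360)), -33013), -1) = Pow(Add(Mul(16658, Add(-128, -13360)), -33013), -1) = Pow(Add(Mul(16658, -13488), -33013), -1) = Pow(Add(-224683104, -33013), -1) = Pow(-224716117, -1) = Rational(-1, 224716117)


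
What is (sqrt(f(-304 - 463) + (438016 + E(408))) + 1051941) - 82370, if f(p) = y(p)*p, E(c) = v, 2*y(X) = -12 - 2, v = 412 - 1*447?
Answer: 969571 + 5*sqrt(17734) ≈ 9.7024e+5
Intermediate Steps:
v = -35 (v = 412 - 447 = -35)
y(X) = -7 (y(X) = (-12 - 2)/2 = (1/2)*(-14) = -7)
E(c) = -35
f(p) = -7*p
(sqrt(f(-304 - 463) + (438016 + E(408))) + 1051941) - 82370 = (sqrt(-7*(-304 - 463) + (438016 - 35)) + 1051941) - 82370 = (sqrt(-7*(-767) + 437981) + 1051941) - 82370 = (sqrt(5369 + 437981) + 1051941) - 82370 = (sqrt(443350) + 1051941) - 82370 = (5*sqrt(17734) + 1051941) - 82370 = (1051941 + 5*sqrt(17734)) - 82370 = 969571 + 5*sqrt(17734)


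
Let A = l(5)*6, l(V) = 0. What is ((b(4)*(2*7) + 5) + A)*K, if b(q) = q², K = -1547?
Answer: -354263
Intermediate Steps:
A = 0 (A = 0*6 = 0)
((b(4)*(2*7) + 5) + A)*K = ((4²*(2*7) + 5) + 0)*(-1547) = ((16*14 + 5) + 0)*(-1547) = ((224 + 5) + 0)*(-1547) = (229 + 0)*(-1547) = 229*(-1547) = -354263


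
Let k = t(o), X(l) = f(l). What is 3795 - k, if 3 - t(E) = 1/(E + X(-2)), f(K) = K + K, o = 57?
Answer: 200977/53 ≈ 3792.0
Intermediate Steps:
f(K) = 2*K
X(l) = 2*l
t(E) = 3 - 1/(-4 + E) (t(E) = 3 - 1/(E + 2*(-2)) = 3 - 1/(E - 4) = 3 - 1/(-4 + E))
k = 158/53 (k = (-13 + 3*57)/(-4 + 57) = (-13 + 171)/53 = (1/53)*158 = 158/53 ≈ 2.9811)
3795 - k = 3795 - 1*158/53 = 3795 - 158/53 = 200977/53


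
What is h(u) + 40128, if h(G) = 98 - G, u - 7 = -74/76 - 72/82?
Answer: 62664087/1558 ≈ 40221.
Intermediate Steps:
u = 8021/1558 (u = 7 + (-74/76 - 72/82) = 7 + (-74*1/76 - 72*1/82) = 7 + (-37/38 - 36/41) = 7 - 2885/1558 = 8021/1558 ≈ 5.1483)
h(u) + 40128 = (98 - 1*8021/1558) + 40128 = (98 - 8021/1558) + 40128 = 144663/1558 + 40128 = 62664087/1558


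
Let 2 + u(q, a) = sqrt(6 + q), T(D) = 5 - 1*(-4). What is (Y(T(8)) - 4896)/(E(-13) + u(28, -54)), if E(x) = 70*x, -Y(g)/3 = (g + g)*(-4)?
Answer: 426816/83171 + 468*sqrt(34)/83171 ≈ 5.1646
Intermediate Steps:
T(D) = 9 (T(D) = 5 + 4 = 9)
Y(g) = 24*g (Y(g) = -3*(g + g)*(-4) = -3*2*g*(-4) = -(-24)*g = 24*g)
u(q, a) = -2 + sqrt(6 + q)
(Y(T(8)) - 4896)/(E(-13) + u(28, -54)) = (24*9 - 4896)/(70*(-13) + (-2 + sqrt(6 + 28))) = (216 - 4896)/(-910 + (-2 + sqrt(34))) = -4680/(-912 + sqrt(34))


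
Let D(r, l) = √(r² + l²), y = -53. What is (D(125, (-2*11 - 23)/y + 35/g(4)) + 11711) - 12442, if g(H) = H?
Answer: -731 + 5*√28255649/212 ≈ -605.63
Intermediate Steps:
D(r, l) = √(l² + r²)
(D(125, (-2*11 - 23)/y + 35/g(4)) + 11711) - 12442 = (√(((-2*11 - 23)/(-53) + 35/4)² + 125²) + 11711) - 12442 = (√(((-22 - 23)*(-1/53) + 35*(¼))² + 15625) + 11711) - 12442 = (√((-45*(-1/53) + 35/4)² + 15625) + 11711) - 12442 = (√((45/53 + 35/4)² + 15625) + 11711) - 12442 = (√((2035/212)² + 15625) + 11711) - 12442 = (√(4141225/44944 + 15625) + 11711) - 12442 = (√(706391225/44944) + 11711) - 12442 = (5*√28255649/212 + 11711) - 12442 = (11711 + 5*√28255649/212) - 12442 = -731 + 5*√28255649/212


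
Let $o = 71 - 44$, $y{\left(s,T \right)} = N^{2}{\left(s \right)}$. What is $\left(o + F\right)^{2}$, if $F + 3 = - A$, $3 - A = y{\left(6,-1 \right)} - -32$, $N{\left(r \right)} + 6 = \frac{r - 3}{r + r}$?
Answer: $\frac{1896129}{256} \approx 7406.8$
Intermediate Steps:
$N{\left(r \right)} = -6 + \frac{-3 + r}{2 r}$ ($N{\left(r \right)} = -6 + \frac{r - 3}{r + r} = -6 + \frac{-3 + r}{2 r}$)
$y{\left(s,T \right)} = \frac{\left(-3 - 11 s\right)^{2}}{4 s^{2}}$ ($y{\left(s,T \right)} = \left(\frac{-3 - 11 s}{2 s}\right)^{2} = \frac{\left(-3 - 11 s\right)^{2}}{4 s^{2}}$)
$o = 27$ ($o = 71 - 44 = 27$)
$A = - \frac{993}{16}$ ($A = 3 - \left(\frac{\left(3 + 11 \cdot 6\right)^{2}}{4 \cdot 36} - -32\right) = 3 - \left(\frac{1}{4} \cdot \frac{1}{36} \left(3 + 66\right)^{2} + 32\right) = 3 - \left(\frac{1}{4} \cdot \frac{1}{36} \cdot 69^{2} + 32\right) = 3 - \left(\frac{1}{4} \cdot \frac{1}{36} \cdot 4761 + 32\right) = 3 - \left(\frac{529}{16} + 32\right) = 3 - \frac{1041}{16} = - \frac{993}{16} \approx -62.063$)
$F = \frac{945}{16}$ ($F = -3 - - \frac{993}{16} = -3 + \frac{993}{16} = \frac{945}{16} \approx 59.063$)
$\left(o + F\right)^{2} = \left(27 + \frac{945}{16}\right)^{2} = \left(\frac{1377}{16}\right)^{2} = \frac{1896129}{256}$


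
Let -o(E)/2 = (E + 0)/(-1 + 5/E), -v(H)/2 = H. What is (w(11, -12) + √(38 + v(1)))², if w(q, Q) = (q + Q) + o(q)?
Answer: 18496/9 ≈ 2055.1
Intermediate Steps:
v(H) = -2*H
o(E) = -2*E/(-1 + 5/E) (o(E) = -2*(E + 0)/(-1 + 5/E) = -2*E/(-1 + 5/E))
w(q, Q) = Q + q + 2*q²/(-5 + q) (w(q, Q) = (q + Q) + 2*q²/(-5 + q) = (Q + q) + 2*q²/(-5 + q) = Q + q + 2*q²/(-5 + q))
(w(11, -12) + √(38 + v(1)))² = ((2*11² + (-5 + 11)*(-12 + 11))/(-5 + 11) + √(38 - 2*1))² = ((2*121 + 6*(-1))/6 + √(38 - 2))² = ((242 - 6)/6 + √36)² = ((⅙)*236 + 6)² = (118/3 + 6)² = (136/3)² = 18496/9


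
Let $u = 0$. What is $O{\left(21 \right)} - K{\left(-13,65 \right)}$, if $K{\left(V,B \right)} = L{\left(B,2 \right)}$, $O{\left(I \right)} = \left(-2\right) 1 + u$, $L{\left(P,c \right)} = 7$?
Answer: $-9$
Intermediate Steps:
$O{\left(I \right)} = -2$ ($O{\left(I \right)} = \left(-2\right) 1 + 0 = -2 + 0 = -2$)
$K{\left(V,B \right)} = 7$
$O{\left(21 \right)} - K{\left(-13,65 \right)} = -2 - 7 = -9$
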